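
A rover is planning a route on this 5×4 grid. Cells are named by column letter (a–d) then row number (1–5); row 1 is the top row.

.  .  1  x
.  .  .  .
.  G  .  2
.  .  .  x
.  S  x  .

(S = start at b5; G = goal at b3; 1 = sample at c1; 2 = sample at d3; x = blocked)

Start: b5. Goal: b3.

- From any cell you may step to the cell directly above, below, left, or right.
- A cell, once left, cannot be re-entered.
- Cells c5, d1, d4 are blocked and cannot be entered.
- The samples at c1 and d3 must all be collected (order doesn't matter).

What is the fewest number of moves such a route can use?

10

Any route passes through c1 and d3 in some order between b5 and b3. Summing Manhattan distances along each leg and taking the cheapest ordering (b5 → c1 → d3 → b3) gives a lower bound of 5 + 3 + 2 = 10 moves.
A route of 10 moves achieves this: b5 → b4 → c4 → c3 → d3 → d2 → c2 → c1 → b1 → b2 → b3.
Since 10 matches the lower bound, it is optimal.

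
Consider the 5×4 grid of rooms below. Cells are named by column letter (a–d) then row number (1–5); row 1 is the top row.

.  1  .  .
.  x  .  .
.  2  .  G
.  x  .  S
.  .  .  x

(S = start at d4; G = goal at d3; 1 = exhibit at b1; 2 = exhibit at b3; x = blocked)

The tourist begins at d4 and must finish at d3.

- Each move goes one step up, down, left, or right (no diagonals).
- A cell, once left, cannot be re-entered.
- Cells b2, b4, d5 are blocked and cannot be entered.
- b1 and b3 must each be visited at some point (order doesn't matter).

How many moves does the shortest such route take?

Any route passes through b1 and b3 in some order between d4 and d3. Summing Manhattan distances along each leg and taking the cheapest ordering (d4 → b1 → b3 → d3) gives a lower bound of 5 + 2 + 2 = 9 moves.
That bound ignores the blocked cells. Measuring each leg by the fewest moves that actually steer around them (d4→b1: 5; b1→b3: 4; b3→d3: 2) raises the lower bound to 11.
A route of 11 moves exists: d4 → c4 → c3 → b3 → a3 → a2 → a1 → b1 → c1 → c2 → d2 → d3.
Since 11 matches that lower bound, it is optimal.

11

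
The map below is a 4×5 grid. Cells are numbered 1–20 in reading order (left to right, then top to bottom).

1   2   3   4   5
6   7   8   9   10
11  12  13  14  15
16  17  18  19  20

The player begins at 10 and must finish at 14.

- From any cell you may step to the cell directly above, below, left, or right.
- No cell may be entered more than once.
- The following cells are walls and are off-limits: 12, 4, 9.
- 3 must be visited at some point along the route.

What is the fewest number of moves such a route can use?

Any route passes through 3 somewhere between 10 and 14. Summing Manhattan distances along the two legs (10 → 3 → 14) gives a lower bound of 3 + 3 = 6 moves.
That bound ignores the blocked cells. Measuring each leg by the fewest moves that actually steer around them (10→3: 5; 3→14: 3) raises the lower bound to 8.
The shortest route satisfying every rule uses 14 moves: 10 → 15 → 20 → 19 → 18 → 17 → 16 → 11 → 6 → 1 → 2 → 3 → 8 → 13 → 14.
The bound of 8 isn't tight here; checking systematically, no route of length 8 through 13 satisfies every constraint (on a 4-connected grid the length of any start-to-goal walk has the same parity as the Manhattan bound, so only lengths 8, 10, 12, … need checking), so 14 is the minimum.

14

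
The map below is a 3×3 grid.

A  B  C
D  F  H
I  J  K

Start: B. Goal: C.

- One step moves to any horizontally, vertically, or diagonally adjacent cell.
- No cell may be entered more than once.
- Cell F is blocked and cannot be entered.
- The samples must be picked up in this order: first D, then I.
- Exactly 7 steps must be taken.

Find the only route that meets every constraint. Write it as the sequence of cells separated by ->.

B -> A -> D -> I -> J -> K -> H -> C

The waypoints must appear in the order D, I, with no cell reused.
Route from B: left 1 to A, down 2 to I, right 2 to K, up 2 to C — 7 moves in all.
Check: order respected (D at step 2, I at step 3); 7 moves as required.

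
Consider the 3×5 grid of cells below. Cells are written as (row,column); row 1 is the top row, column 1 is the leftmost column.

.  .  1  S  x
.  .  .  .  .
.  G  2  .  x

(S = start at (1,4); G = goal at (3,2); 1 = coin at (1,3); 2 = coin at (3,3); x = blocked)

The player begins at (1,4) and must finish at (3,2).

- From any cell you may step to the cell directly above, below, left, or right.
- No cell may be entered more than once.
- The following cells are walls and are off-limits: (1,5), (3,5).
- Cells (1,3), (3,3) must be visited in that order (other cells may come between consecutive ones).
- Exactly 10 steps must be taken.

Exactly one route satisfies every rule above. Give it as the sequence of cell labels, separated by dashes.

The waypoints must appear in the order (1,3), (3,3), with no cell reused.
Route from (1,4): left 3 to (1,1), down 1 to (2,1), right 3 to (2,4), down 1 to (3,4), left 2 to (3,2) — 10 moves in all.
Check: order respected (1 at step 1, 2 at step 9); 10 moves as required.

(1,4) - (1,3) - (1,2) - (1,1) - (2,1) - (2,2) - (2,3) - (2,4) - (3,4) - (3,3) - (3,2)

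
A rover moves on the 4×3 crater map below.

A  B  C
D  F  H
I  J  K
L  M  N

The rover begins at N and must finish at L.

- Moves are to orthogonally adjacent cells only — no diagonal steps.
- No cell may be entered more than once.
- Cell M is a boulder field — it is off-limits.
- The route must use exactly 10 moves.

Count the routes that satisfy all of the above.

Need simple routes of exactly 10 moves from N to L (Manhattan distance 2, so 4 moves are spent on a detour and 4 undoing it).
Enumerating: N K H C B A D F J I L | N K J F H C B A D I L.
That gives 2 routes.

2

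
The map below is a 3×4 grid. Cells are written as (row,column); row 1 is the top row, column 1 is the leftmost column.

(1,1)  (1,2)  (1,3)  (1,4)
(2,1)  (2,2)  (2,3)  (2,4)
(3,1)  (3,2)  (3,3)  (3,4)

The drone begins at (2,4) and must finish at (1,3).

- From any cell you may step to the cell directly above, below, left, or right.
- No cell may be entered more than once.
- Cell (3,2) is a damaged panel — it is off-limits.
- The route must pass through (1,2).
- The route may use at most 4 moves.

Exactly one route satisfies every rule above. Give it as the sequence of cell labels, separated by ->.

The budget equals the shortest possible length, so every move has to be on a shortest route through the required cells.
Route from (2,4): 2× left (reaching (2,2)), up to (1,2), right to (1,3) — 4 moves in all.
Check: all required cells visited; 4 ≤ 4 moves.

(2,4) -> (2,3) -> (2,2) -> (1,2) -> (1,3)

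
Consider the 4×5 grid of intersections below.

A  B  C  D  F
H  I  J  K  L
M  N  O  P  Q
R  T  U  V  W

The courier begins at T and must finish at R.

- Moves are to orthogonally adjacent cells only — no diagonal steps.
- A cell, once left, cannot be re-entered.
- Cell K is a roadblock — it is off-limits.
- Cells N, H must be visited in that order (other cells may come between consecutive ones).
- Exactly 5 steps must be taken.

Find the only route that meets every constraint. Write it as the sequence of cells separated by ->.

The waypoints must appear in the order N, H, with no cell reused.
Route from T: 2× up (reaching I), left to H, 2× down (reaching R) — 5 moves in all.
Check: order respected (N at step 1, H at step 3); 5 moves as required.

T -> N -> I -> H -> M -> R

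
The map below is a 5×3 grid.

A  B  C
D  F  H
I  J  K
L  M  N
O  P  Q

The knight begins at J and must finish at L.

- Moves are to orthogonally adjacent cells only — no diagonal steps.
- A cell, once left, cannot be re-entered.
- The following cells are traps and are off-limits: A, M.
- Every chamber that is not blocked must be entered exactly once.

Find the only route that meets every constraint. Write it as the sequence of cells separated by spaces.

J I D F B C H K N Q P O L

Need to visit all 13 open cells exactly once, starting at J and ending at L.
Cell Q has only two open neighbours (N and P), so the path must pass straight through it: one of those is the cell it's entered from and the other is where it exits.
Route from J: left to I, up to D, right to F, up to B, right to C, 4× down (reaching Q), 2× left (reaching O), up to L — 12 moves in all.
Check: all 13 open cells covered.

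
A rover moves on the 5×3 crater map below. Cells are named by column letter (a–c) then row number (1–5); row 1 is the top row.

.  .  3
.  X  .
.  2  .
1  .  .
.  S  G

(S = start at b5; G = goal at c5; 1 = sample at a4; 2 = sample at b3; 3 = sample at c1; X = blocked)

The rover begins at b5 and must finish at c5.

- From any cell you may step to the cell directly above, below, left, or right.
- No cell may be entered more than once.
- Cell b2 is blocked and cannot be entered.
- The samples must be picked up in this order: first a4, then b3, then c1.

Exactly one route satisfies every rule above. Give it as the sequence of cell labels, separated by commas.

The waypoints must appear in the order a4, b3, c1, with no cell reused.
Route from b5: left 1 to a5, up 1 to a4, right 1 to b4, up 1 to b3, left 1 to a3, up 2 to a1, right 2 to c1, down 4 to c5 — 13 moves in all.
Check: order respected (1 at step 2, 2 at step 4, 3 at step 9).

b5, a5, a4, b4, b3, a3, a2, a1, b1, c1, c2, c3, c4, c5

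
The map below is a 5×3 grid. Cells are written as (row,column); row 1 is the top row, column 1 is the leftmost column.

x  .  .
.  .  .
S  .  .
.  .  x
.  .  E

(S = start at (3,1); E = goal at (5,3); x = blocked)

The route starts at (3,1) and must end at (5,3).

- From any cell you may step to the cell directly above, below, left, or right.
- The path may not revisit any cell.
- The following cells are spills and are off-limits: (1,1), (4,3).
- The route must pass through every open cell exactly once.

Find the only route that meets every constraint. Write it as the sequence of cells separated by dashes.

(3,1) - (2,1) - (2,2) - (1,2) - (1,3) - (2,3) - (3,3) - (3,2) - (4,2) - (4,1) - (5,1) - (5,2) - (5,3)

Need to visit all 13 open cells exactly once, starting at (3,1) and ending at (5,3).
Cell (5,1) has only two open neighbours ((4,1) and (5,2)), so the path must pass straight through it: one of those is the cell it's entered from and the other is where it exits.
Route from (3,1): up to (2,1), right to (2,2), up to (1,2), right to (1,3), 2× down (reaching (3,3)), left to (3,2), down to (4,2), left to (4,1), down to (5,1), 2× right (reaching (5,3)) — 12 moves in all.
Check: all 13 open cells covered.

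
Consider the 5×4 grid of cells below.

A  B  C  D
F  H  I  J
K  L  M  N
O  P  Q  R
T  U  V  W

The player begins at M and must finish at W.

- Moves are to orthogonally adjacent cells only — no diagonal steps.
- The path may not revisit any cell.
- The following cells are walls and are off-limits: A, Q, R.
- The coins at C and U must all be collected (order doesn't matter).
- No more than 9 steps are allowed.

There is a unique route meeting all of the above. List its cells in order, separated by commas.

The 9-move cap with required stops at C, U leaves no slack for detours.
Route from M: up 2 to C, left 1 to B, down 4 to U, right 2 to W — 9 moves in all.
Check: all required cells visited; 9 ≤ 9 moves.

M, I, C, B, H, L, P, U, V, W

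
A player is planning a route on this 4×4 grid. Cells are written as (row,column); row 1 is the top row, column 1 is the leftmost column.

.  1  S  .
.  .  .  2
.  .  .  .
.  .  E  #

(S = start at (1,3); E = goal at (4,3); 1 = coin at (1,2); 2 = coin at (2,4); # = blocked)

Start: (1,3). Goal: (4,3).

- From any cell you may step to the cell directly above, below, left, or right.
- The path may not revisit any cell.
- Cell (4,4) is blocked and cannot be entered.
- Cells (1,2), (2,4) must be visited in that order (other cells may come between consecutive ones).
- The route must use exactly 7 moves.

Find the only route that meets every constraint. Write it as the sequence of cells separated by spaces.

The waypoints must appear in the order (1,2), (2,4), with no cell reused.
Route from (1,3): left to (1,2), down to (2,2), 2× right (reaching (2,4)), down to (3,4), left to (3,3), down to (4,3) — 7 moves in all.
Check: order respected (1 at step 1, 2 at step 4); 7 moves as required.

(1,3) (1,2) (2,2) (2,3) (2,4) (3,4) (3,3) (4,3)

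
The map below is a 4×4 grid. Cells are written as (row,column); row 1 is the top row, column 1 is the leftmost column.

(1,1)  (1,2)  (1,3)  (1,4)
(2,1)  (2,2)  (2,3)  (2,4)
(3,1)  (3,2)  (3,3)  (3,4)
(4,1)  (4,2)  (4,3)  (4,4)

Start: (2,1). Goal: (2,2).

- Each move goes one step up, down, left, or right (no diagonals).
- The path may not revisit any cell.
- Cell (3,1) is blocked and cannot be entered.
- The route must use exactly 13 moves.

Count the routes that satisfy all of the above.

Need simple routes of exactly 13 moves from (2,1) to (2,2) (Manhattan distance 1, so 6 moves are spent on a detour and 6 undoing it).
Enumerating: (2,1) (1,1) (1,2) (1,3) (1,4) (2,4) (3,4) (4,4) (4,3) (4,2) (3,2) (3,3) (2,3) (2,2) | (2,1) (1,1) (1,2) (1,3) (1,4) (2,4) (2,3) (3,3) (3,4) (4,4) (4,3) (4,2) (3,2) (2,2).
That gives 2 routes.

2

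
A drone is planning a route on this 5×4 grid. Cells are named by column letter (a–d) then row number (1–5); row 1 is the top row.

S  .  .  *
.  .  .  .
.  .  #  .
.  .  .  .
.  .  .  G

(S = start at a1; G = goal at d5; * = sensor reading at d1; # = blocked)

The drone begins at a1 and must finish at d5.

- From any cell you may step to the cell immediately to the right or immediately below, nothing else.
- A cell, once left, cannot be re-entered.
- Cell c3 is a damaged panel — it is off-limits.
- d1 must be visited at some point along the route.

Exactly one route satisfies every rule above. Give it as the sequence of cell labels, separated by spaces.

Moves only go right or down, so the column and row indices never decrease.
Route from a1: right 3 to d1, down 4 to d5 — 7 moves in all.
Check: all required cells visited.

a1 b1 c1 d1 d2 d3 d4 d5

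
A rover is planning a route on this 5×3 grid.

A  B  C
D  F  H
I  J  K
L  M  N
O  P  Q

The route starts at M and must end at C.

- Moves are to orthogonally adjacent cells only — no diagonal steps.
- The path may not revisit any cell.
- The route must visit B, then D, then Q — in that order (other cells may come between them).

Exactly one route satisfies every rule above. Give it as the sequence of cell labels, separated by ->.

M -> J -> F -> B -> A -> D -> I -> L -> O -> P -> Q -> N -> K -> H -> C

The waypoints must appear in the order B, D, Q, with no cell reused.
Route from M: up 3 to B, left 1 to A, down 4 to O, right 2 to Q, up 4 to C — 14 moves in all.
Check: order respected (B at step 3, D at step 5, Q at step 10).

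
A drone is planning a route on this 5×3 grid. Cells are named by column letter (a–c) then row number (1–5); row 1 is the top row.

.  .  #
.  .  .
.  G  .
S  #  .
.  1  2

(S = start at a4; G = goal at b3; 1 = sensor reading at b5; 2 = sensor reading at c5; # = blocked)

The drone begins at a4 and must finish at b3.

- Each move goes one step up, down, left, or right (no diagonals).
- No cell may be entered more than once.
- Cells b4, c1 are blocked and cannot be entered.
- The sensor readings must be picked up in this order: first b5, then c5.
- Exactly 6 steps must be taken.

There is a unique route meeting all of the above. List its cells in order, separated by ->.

a4 -> a5 -> b5 -> c5 -> c4 -> c3 -> b3

The waypoints must appear in the order b5, c5, with no cell reused.
Route from a4: down 1 to a5, right 2 to c5, up 2 to c3, left 1 to b3 — 6 moves in all.
Check: order respected (1 at step 2, 2 at step 3); 6 moves as required.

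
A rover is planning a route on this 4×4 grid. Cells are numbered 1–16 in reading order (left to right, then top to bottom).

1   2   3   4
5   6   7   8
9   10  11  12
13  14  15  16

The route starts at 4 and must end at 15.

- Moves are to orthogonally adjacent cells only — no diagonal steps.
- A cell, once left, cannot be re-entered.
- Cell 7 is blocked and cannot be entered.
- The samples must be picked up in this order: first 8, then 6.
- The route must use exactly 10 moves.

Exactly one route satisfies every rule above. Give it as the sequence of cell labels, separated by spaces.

4 8 12 11 10 6 5 9 13 14 15

The waypoints must appear in the order 8, 6, with no cell reused.
Route from 4: down 2 to 12, left 2 to 10, up 1 to 6, left 1 to 5, down 2 to 13, right 2 to 15 — 10 moves in all.
Check: order respected (8 at step 1, 6 at step 5); 10 moves as required.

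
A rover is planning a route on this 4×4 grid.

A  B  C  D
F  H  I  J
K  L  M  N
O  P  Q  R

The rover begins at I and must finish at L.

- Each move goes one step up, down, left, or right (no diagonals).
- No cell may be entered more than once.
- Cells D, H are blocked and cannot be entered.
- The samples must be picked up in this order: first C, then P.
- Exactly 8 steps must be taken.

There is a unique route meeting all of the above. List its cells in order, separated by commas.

I, C, B, A, F, K, O, P, L

The waypoints must appear in the order C, P, with no cell reused.
Route from I: up to C, 2× left (reaching A), 3× down (reaching O), right to P, up to L — 8 moves in all.
Check: order respected (C at step 1, P at step 7); 8 moves as required.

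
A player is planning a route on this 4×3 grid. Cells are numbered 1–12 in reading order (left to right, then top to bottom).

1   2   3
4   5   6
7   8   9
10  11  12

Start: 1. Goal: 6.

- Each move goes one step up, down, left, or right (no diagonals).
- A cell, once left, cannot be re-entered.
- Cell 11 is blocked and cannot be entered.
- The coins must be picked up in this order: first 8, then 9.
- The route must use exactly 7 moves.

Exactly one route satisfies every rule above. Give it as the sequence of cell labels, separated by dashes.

The waypoints must appear in the order 8, 9, with no cell reused.
Route from 1: right 1 to 2, down 1 to 5, left 1 to 4, down 1 to 7, right 2 to 9, up 1 to 6 — 7 moves in all.
Check: order respected (8 at step 5, 9 at step 6); 7 moves as required.

1 - 2 - 5 - 4 - 7 - 8 - 9 - 6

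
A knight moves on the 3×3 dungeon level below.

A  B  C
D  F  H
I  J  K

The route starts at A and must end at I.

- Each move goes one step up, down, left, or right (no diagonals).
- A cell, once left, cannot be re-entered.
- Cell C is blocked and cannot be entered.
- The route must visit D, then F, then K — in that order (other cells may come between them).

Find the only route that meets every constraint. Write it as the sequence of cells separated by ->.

The waypoints must appear in the order D, F, K, with no cell reused.
Route from A: down 1 to D, right 2 to H, down 1 to K, left 2 to I — 6 moves in all.
Check: order respected (D at step 1, F at step 2, K at step 4).

A -> D -> F -> H -> K -> J -> I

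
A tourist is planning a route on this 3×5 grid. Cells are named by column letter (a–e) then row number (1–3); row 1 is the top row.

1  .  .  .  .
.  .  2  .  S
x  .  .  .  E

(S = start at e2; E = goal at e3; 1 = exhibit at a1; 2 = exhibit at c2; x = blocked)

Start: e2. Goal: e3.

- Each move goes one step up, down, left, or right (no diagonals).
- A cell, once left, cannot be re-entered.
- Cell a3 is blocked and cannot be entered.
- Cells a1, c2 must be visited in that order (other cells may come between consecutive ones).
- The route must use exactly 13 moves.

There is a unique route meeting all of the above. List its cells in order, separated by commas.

The waypoints must appear in the order a1, c2, with no cell reused.
Route from e2: up to e1, 4× left (reaching a1), down to a2, right to b2, down to b3, right to c3, up to c2, right to d2, down to d3, right to e3 — 13 moves in all.
Check: order respected (1 at step 5, 2 at step 10); 13 moves as required.

e2, e1, d1, c1, b1, a1, a2, b2, b3, c3, c2, d2, d3, e3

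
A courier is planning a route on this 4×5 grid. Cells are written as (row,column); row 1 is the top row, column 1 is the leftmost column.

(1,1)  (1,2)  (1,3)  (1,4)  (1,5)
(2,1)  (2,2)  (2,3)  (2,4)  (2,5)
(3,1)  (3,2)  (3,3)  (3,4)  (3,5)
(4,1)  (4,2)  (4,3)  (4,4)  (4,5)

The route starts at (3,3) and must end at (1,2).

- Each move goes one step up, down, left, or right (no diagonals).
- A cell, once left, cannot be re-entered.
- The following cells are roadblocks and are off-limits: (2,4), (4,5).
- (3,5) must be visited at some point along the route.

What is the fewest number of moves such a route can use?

Any route passes through (3,5) somewhere between (3,3) and (1,2). Summing Manhattan distances along the two legs ((3,3) → (3,5) → (1,2)) gives a lower bound of 2 + 5 = 7 moves.
A route of 7 moves achieves this: (3,3) → (3,4) → (3,5) → (2,5) → (1,5) → (1,4) → (1,3) → (1,2).
Since 7 matches the lower bound, it is optimal.

7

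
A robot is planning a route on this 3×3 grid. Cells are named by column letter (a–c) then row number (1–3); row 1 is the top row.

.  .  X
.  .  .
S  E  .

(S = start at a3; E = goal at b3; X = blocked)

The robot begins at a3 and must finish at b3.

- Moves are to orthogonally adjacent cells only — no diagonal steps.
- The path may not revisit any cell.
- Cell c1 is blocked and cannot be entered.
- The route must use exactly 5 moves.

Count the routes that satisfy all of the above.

2

Need simple routes of exactly 5 moves from a3 to b3 (Manhattan distance 1, so 2 moves are spent on a detour and 2 undoing it).
Enumerating: a3 a2 a1 b1 b2 b3 | a3 a2 b2 c2 c3 b3.
That gives 2 routes.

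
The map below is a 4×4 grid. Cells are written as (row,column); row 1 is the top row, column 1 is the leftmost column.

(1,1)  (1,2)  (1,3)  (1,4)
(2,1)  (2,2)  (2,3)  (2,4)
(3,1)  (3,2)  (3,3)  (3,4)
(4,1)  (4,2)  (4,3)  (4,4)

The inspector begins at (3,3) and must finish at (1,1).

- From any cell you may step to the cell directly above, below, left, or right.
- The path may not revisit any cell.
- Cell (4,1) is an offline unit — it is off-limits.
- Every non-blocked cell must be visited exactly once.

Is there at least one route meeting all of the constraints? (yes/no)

One route that works: (3,3) → (2,3) → (1,3) → (1,4) → (2,4) → (3,4) → (4,4) → (4,3) → (4,2) → (3,2) → (3,1) → (2,1) → (2,2) → (1,2) → (1,1).

yes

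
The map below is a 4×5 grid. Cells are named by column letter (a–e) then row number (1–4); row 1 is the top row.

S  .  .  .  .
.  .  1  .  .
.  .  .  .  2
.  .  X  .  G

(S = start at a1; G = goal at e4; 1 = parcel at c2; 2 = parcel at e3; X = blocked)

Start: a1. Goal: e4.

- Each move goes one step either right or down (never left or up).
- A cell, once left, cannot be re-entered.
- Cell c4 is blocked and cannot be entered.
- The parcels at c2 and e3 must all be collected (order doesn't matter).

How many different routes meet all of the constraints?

9

A right/down-only route from a1 to e4 makes exactly 3 down-moves and 4 right-moves in some order.
With no other constraints that would be C(7,3) = 35 routes.
A monotone route can only reach the required cells in the order c2, e3, so split there and multiply the segment counts (each segment already excludes blocked cells): a1→c2: 3; c2→e3: 3; e3→e4: 1; product = 9.
That gives 9 routes.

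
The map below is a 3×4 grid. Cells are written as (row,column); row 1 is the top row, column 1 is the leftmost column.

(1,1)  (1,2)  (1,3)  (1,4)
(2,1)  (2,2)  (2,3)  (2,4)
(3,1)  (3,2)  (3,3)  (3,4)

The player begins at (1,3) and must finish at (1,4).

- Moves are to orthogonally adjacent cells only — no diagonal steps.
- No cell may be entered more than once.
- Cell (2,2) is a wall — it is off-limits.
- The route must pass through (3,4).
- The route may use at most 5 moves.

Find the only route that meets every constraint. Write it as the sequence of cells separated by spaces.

The 5-move cap with required stops at (3,4) leaves no slack for detours.
Route from (1,3): down 2 to (3,3), right 1 to (3,4), up 2 to (1,4) — 5 moves in all.
Check: all required cells visited; 5 ≤ 5 moves.

(1,3) (2,3) (3,3) (3,4) (2,4) (1,4)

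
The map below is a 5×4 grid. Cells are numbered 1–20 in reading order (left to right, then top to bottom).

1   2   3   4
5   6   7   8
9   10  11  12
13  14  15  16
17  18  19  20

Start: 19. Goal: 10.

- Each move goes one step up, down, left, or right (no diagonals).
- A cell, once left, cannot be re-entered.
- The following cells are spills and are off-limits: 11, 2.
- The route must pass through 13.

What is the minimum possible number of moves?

5

Any route passes through 13 somewhere between 19 and 10. Summing Manhattan distances along the two legs (19 → 13 → 10) gives a lower bound of 3 + 2 = 5 moves.
A route of 5 moves achieves this: 19 → 15 → 14 → 13 → 9 → 10.
Since 5 matches the lower bound, it is optimal.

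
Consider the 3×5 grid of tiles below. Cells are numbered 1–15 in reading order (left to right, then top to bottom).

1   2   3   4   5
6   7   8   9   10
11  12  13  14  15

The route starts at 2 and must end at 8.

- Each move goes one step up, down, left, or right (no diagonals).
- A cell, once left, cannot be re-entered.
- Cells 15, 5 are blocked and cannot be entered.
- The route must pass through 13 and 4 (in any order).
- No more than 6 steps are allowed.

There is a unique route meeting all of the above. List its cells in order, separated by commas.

2, 3, 4, 9, 14, 13, 8

Any route must reach 13 and 4 and still end at 8 within 6 moves, so the order of the required stops is forced.
Route from 2: right 2 to 4, down 2 to 14, left 1 to 13, up 1 to 8 — 6 moves in all.
Check: all required cells visited; 6 ≤ 6 moves.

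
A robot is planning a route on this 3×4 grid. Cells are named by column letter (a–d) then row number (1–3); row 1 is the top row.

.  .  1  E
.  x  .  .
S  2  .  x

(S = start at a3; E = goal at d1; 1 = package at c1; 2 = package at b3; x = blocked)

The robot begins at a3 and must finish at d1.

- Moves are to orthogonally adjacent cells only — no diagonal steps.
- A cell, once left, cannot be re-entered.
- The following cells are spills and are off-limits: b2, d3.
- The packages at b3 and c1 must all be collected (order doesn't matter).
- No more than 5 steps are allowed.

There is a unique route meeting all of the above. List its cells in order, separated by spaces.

The budget equals the shortest possible length, so every move has to be on a shortest route through the required cells.
Route from a3: right 2 to c3, up 2 to c1, right 1 to d1 — 5 moves in all.
Check: all required cells visited; 5 ≤ 5 moves.

a3 b3 c3 c2 c1 d1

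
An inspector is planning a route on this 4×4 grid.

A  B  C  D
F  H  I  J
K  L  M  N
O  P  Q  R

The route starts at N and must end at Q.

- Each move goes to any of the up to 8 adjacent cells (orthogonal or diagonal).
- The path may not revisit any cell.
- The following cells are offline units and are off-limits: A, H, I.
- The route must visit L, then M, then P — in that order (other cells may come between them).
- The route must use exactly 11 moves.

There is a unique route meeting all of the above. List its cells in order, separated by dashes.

The waypoints must appear in the order L, M, P, with no cell reused.
Route from N: up 2 to D, left 2 to B, down-left 1 to F, down 2 to O, up-right 1 to L, right 1 to M, down-left 1 to P, right 1 to Q — 11 moves in all.
Check: order respected (L at step 8, M at step 9, P at step 10); 11 moves as required.

N - J - D - C - B - F - K - O - L - M - P - Q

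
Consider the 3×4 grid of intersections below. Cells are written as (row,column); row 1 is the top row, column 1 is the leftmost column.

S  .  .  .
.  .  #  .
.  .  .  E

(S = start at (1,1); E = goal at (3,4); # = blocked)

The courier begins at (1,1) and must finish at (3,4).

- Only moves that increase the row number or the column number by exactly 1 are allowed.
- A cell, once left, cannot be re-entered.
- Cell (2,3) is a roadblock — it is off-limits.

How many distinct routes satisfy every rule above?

4

A right/down-only route from (1,1) to (3,4) makes exactly 2 down-moves and 3 right-moves in some order.
With no other constraints that would be C(5,2) = 10 routes.
Subtract routes through each blocked cell (inclusion–exclusion for overlaps): − through (2,3): 6 → 4.
That gives 4 routes.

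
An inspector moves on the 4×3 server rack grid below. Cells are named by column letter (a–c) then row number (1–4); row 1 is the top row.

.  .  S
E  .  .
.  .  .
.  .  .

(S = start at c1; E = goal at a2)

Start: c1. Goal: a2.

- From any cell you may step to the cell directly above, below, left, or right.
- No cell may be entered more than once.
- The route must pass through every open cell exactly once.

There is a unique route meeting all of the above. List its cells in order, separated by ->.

Need to visit all 12 open cells exactly once, starting at c1 and ending at a2.
Route from c1: down 3 to c4, left 2 to a4, up 1 to a3, right 1 to b3, up 2 to b1, left 1 to a1, down 1 to a2 — 11 moves in all.
Check: all 12 open cells covered.

c1 -> c2 -> c3 -> c4 -> b4 -> a4 -> a3 -> b3 -> b2 -> b1 -> a1 -> a2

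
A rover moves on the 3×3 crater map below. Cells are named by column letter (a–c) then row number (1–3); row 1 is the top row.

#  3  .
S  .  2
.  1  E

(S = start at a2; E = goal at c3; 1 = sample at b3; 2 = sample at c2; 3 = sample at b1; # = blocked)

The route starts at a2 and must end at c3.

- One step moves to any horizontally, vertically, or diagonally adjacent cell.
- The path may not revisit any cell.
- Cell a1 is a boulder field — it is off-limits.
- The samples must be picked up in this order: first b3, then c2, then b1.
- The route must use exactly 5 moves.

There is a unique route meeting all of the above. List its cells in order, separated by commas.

a2, b3, c2, b1, b2, c3

The waypoints must appear in the order b3, c2, b1, with no cell reused.
Route from a2: down-right to b3, up-right to c2, up-left to b1, down to b2, down-right to c3 — 5 moves in all.
Check: order respected (1 at step 1, 2 at step 2, 3 at step 3); 5 moves as required.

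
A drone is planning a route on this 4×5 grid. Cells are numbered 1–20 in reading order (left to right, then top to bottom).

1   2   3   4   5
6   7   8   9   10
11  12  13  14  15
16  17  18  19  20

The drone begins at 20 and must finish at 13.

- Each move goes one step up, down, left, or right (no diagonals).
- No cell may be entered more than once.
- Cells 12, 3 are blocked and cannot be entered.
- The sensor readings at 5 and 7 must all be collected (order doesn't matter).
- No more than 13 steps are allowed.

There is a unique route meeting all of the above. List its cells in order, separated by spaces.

The budget equals the shortest possible length, so every move has to be on a shortest route through the required cells.
Route from 20: up 3 to 5, left 1 to 4, down 1 to 9, left 3 to 6, down 2 to 16, right 2 to 18, up 1 to 13 — 13 moves in all.
Check: all required cells visited; 13 ≤ 13 moves.

20 15 10 5 4 9 8 7 6 11 16 17 18 13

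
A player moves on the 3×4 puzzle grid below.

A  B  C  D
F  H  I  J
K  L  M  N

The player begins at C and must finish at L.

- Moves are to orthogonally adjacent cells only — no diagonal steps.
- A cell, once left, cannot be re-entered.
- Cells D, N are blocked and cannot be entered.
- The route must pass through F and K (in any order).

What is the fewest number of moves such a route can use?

Any route passes through F and K in some order between C and L. Summing Manhattan distances along each leg and taking the cheapest ordering (C → F → K → L) gives a lower bound of 3 + 1 + 1 = 5 moves.
A route of 5 moves achieves this: C → I → H → F → K → L.
Since 5 matches the lower bound, it is optimal.

5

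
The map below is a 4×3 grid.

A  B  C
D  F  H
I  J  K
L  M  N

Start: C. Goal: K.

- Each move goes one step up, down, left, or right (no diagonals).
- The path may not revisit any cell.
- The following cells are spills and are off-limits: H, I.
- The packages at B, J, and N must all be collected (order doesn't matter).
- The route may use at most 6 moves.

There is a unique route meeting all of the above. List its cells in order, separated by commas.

The 6-move cap with required stops at B, J, N leaves no slack for detours.
Route from C: left to B, 3× down (reaching M), right to N, up to K — 6 moves in all.
Check: all required cells visited; 6 ≤ 6 moves.

C, B, F, J, M, N, K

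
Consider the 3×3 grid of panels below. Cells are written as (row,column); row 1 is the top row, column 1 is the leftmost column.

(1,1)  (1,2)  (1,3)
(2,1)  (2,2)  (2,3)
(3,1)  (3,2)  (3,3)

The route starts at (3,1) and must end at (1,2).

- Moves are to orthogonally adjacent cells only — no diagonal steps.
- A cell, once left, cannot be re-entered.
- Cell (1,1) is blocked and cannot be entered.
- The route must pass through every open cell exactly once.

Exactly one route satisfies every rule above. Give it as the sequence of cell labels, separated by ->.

(3,1) -> (2,1) -> (2,2) -> (3,2) -> (3,3) -> (2,3) -> (1,3) -> (1,2)

Need to visit all 8 open cells exactly once, starting at (3,1) and ending at (1,2).
Cell (2,1) has only two open neighbours ((3,1) and (2,2)), so the path must pass straight through it: one of those is the cell it's entered from and the other is where it exits.
Route from (3,1): up to (2,1), right to (2,2), down to (3,2), right to (3,3), 2× up (reaching (1,3)), left to (1,2) — 7 moves in all.
Check: all 8 open cells covered.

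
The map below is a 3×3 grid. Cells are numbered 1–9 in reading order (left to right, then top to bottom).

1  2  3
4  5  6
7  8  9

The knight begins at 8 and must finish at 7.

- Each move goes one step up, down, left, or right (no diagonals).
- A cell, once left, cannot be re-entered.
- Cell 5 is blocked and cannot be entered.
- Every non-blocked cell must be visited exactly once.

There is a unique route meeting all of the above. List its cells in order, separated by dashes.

8 - 9 - 6 - 3 - 2 - 1 - 4 - 7

Need to visit all 8 open cells exactly once, starting at 8 and ending at 7.
Cell 6 has only two open neighbours (3 and 9), so the path must pass straight through it: one of those is the cell it's entered from and the other is where it exits.
Route from 8: right to 9, 2× up (reaching 3), 2× left (reaching 1), 2× down (reaching 7) — 7 moves in all.
Check: all 8 open cells covered.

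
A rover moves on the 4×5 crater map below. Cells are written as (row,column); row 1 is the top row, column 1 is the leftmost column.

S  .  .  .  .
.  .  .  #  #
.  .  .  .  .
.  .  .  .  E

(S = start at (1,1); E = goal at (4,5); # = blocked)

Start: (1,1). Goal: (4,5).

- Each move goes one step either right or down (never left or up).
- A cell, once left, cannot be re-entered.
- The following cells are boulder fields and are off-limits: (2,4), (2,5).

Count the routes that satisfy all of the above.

A right/down-only route from (1,1) to (4,5) makes exactly 3 down-moves and 4 right-moves in some order.
With no other constraints that would be C(7,3) = 35 routes.
Subtract routes through each blocked cell (inclusion–exclusion for overlaps): − through (2,4): 12 − through (2,5): 5 + through (2,4)&(2,5): 4 → 22.
That gives 22 routes.

22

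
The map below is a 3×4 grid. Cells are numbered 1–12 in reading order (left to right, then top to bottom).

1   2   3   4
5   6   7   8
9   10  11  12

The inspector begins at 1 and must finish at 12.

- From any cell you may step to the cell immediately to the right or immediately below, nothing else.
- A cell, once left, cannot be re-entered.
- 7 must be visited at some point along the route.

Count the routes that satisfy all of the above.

6

A right/down-only route from 1 to 12 makes exactly 2 down-moves and 3 right-moves in some order.
With no other constraints that would be C(5,2) = 10 routes.
Split at 7 and multiply the segment counts: 1→7: 3; 7→12: 2; product = 6.
That gives 6 routes.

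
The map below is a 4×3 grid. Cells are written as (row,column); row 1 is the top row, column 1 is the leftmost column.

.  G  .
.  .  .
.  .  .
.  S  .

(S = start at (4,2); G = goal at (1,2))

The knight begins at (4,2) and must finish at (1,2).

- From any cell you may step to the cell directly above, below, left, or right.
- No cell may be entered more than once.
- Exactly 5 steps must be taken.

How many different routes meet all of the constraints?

Need simple routes of exactly 5 moves from (4,2) to (1,2) (Manhattan distance 3, so 1 moves are spent on a detour and 1 undoing it).
Branch systematically from the start, pruning whenever the remaining move budget drops below the Manhattan distance to (1,2) or differs from it in parity. Grouping the completions by first move — via (3,2): 6; via (4,1): 3; via (4,3): 3 — and summing: 6 + 3 + 3 = 12.
That gives 12 routes.

12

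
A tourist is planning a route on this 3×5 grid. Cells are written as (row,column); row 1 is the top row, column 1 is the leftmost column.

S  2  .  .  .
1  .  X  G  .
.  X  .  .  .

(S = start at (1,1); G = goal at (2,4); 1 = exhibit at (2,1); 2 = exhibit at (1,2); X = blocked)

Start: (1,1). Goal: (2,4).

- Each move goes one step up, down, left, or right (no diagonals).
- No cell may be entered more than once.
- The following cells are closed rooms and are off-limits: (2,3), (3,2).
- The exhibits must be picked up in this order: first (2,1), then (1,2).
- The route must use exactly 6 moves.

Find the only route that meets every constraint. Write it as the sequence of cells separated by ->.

(1,1) -> (2,1) -> (2,2) -> (1,2) -> (1,3) -> (1,4) -> (2,4)

The waypoints must appear in the order (2,1), (1,2), with no cell reused.
Route from (1,1): down to (2,1), right to (2,2), up to (1,2), 2× right (reaching (1,4)), down to (2,4) — 6 moves in all.
Check: order respected (1 at step 1, 2 at step 3); 6 moves as required.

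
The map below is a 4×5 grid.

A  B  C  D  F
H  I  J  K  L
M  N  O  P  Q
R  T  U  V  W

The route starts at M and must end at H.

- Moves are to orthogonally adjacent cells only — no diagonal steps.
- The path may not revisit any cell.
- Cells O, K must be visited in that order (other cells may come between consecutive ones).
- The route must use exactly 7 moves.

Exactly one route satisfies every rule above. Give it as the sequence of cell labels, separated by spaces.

M N O P K J I H

The waypoints must appear in the order O, K, with no cell reused.
Route from M: 3× right (reaching P), up to K, 3× left (reaching H) — 7 moves in all.
Check: order respected (O at step 2, K at step 4); 7 moves as required.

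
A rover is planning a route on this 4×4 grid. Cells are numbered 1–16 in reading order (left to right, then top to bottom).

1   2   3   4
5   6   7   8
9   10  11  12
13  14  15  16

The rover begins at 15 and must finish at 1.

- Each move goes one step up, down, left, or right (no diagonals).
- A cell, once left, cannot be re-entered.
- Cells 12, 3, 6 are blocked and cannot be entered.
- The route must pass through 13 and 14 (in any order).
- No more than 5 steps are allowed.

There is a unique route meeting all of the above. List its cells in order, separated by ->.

15 -> 14 -> 13 -> 9 -> 5 -> 1

Any route must reach 13 and 14 and still end at 1 within 5 moves, so the order of the required stops is forced.
Route from 15: left 2 to 13, up 3 to 1 — 5 moves in all.
Check: all required cells visited; 5 ≤ 5 moves.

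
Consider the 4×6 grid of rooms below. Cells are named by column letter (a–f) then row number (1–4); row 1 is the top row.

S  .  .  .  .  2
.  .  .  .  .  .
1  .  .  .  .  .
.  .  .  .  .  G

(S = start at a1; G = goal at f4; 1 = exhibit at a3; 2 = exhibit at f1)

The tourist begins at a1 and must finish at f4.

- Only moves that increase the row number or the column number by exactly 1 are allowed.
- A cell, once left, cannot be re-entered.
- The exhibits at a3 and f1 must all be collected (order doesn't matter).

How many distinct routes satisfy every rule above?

0

A right/down-only route from a1 to f4 makes exactly 3 down-moves and 5 right-moves in some order.
With no other constraints that would be C(8,3) = 56 routes.
a3 is below but to the left of f1: going f1 → a3 would need a leftward move and a3 → f1 an upward move, so no right/down-only route can visit both required cells.
No route satisfies every constraint, so the count is 0.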